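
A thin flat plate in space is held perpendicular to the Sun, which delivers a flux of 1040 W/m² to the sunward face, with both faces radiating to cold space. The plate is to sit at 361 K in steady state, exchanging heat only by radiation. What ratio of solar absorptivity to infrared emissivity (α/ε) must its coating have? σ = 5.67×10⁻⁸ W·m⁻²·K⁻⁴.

Balance: αS·A = εσ·2A·T⁴ ⇒ α/ε = 2σT⁴/S.
α/ε = 2·5.67×10⁻⁸·(361)⁴/1040 = 2·5.67×10⁻⁸·1.698×10¹⁰/1040.

α/ε ≈ 1.85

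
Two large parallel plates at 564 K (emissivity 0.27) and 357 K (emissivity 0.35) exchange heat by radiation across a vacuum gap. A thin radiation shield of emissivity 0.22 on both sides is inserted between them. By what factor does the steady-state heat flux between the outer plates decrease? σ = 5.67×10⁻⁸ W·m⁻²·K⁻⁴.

Without shield: q₀ = σΔ(T⁴)/(1/ε₁+1/ε₂−1) with denominator 5.561.
With shield the two gaps are in series; the resistances add: (1/ε₁+1/ε_s−1)+(1/ε_s+1/ε₂−1) = 7.249+6.403 = 13.65.
Heat-flux ratio q₀/q = 13.65/5.561.

factor ≈ 2.45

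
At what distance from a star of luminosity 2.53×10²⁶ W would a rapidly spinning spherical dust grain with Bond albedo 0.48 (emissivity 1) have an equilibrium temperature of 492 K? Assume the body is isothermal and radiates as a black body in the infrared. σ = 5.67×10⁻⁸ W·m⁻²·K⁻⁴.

d ≈ 2.81×10¹⁰ m

For an isothermal black-emitting sphere, (1−a)S·πr² = σ·4πr²·T⁴ ⇒ S = 4σT⁴/(1−a).
S = 4·5.67×10⁻⁸·(492)⁴/0.520 = 25560 W/m².
Flux falls as S = L/(4πd²), so d = √(L/(4πS)) = √(2.53×10²⁶/(4π·25560)).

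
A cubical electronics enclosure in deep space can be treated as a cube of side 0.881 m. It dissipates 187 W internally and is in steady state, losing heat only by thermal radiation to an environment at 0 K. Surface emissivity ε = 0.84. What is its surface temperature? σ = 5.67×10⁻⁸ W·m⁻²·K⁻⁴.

Steady state: internal power = radiated power, P = εσA T⁴.
Radiating area A = 6L² = 4.657 m².
T⁴ = P/(εσA) = 187/(0.84·5.67×10⁻⁸·4.657) = 8.431×10⁸ K⁴.
T = (8.431×10⁸)^(1/4).

T ≈ 170 K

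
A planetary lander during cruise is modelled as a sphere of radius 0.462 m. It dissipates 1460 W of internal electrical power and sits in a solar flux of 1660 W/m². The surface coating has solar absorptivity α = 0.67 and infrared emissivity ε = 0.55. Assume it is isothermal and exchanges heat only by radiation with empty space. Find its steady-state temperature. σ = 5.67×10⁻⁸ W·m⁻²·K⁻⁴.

At steady state, absorbed solar power + internal power = radiated power.
Absorbed: α·S·A_cross = 0.67·1660·0.6706 = 745.8 W (cross-section πr²).
Total input = 745.8 + 1460 = 2206 W.
Radiated: εσ·A_surf·T⁴ with A_surf = 4πr² = 2.682 m².
T⁴ = 2206/(0.55·5.67×10⁻⁸·2.682) = 2.637×10¹⁰ K⁴.

T ≈ 403 K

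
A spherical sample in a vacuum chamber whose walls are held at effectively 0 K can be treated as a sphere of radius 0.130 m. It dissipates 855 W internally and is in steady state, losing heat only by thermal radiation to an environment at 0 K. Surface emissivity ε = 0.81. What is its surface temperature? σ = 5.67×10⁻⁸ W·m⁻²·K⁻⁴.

Steady state: internal power = radiated power, P = εσA T⁴.
Radiating area A = 4πr² = 0.2124 m².
T⁴ = P/(εσA) = 855/(0.81·5.67×10⁻⁸·0.2124) = 8.766×10¹⁰ K⁴.
T = (8.766×10¹⁰)^(1/4).

T ≈ 544 K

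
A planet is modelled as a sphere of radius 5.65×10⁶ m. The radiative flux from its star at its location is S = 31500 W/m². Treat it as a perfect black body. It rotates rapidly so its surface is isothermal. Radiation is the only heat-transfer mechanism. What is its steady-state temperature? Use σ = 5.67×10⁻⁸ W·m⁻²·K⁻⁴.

At equilibrium, absorbed power = emitted power.
Absorbing cross-section = πr² = 1.003×10¹⁴ m²; emitting surface = 4πr² = 4.011×10¹⁴ m² (ratio 4).
S·A_cross = εσ·A_surf·T⁴  ⇒  T⁴ = S/(4σ).
T⁴ = 1.00·31500/(4·5.67×10⁻⁸) = 1.389×10¹¹ K⁴.
T = (1.389×10¹¹)^(1/4).

T ≈ 610 K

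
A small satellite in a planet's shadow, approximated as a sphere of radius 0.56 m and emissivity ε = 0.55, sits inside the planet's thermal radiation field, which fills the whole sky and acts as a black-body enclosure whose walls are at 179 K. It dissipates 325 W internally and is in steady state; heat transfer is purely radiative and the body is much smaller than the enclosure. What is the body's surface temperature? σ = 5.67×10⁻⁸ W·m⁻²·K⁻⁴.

T ≈ 246 K

For a small grey body in a large enclosure, net radiated power = εσA(T⁴ − T_w⁴).
Steady state: P = εσA(T⁴ − T_w⁴) with A = 4πr² = 3.941 m².
T⁴ = P/(εσA) + T_w⁴ = 325/(0.55·5.67×10⁻⁸·3.941) + (179)⁴
    = 2.645×10⁹ + 1.027×10⁹ = 3.671×10⁹ K⁴.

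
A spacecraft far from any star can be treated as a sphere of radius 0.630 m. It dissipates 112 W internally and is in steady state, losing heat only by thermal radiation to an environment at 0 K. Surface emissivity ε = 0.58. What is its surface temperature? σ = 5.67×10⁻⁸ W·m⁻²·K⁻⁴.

T ≈ 162 K

Steady state: internal power = radiated power, P = εσA T⁴.
Radiating area A = 4πr² = 4.988 m².
T⁴ = P/(εσA) = 112/(0.58·5.67×10⁻⁸·4.988) = 6.828×10⁸ K⁴.
T = (6.828×10⁸)^(1/4).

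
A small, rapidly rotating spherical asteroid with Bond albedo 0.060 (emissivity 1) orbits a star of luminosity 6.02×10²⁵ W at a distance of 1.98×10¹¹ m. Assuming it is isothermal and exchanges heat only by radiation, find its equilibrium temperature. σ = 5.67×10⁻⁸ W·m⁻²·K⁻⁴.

T ≈ 150 K

First find the stellar flux at distance d: S = L/(4πd²) = 6.02×10²⁵/(4π·(1.98×10¹¹)²) = 122.2 W/m².
For an isothermal sphere, absorbed (1−a)S·πr² = emitted σ·4πr²·T⁴, so T⁴ = (1−a)S/(4σ).
T⁴ = 0.940·122.2/(4·5.67×10⁻⁸) = 5.065×10⁸ K⁴.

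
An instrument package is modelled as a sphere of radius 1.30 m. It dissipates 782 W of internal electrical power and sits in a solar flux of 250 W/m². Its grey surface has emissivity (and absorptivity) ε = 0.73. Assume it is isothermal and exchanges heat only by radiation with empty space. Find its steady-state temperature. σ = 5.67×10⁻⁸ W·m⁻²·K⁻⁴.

At steady state, absorbed solar power + internal power = radiated power.
Absorbed: α·S·A_cross = 0.73·250·5.309 = 968.9 W (cross-section πr²).
Total input = 968.9 + 782 = 1751 W.
Radiated: εσ·A_surf·T⁴ with A_surf = 4πr² = 21.24 m².
T⁴ = 1751/(0.73·5.67×10⁻⁸·21.24) = 1.992×10⁹ K⁴.

T ≈ 211 K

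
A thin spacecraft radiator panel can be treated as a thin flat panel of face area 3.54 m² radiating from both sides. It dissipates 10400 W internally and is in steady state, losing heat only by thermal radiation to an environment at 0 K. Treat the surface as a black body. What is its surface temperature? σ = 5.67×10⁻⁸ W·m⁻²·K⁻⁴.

T ≈ 401 K

Steady state: internal power = radiated power, P = εσA T⁴.
Radiating area A = 2·3.54 = 7.080 m².
T⁴ = P/(εσA) = 10400/(1.0·5.67×10⁻⁸·7.080) = 2.591×10¹⁰ K⁴.
T = (2.591×10¹⁰)^(1/4).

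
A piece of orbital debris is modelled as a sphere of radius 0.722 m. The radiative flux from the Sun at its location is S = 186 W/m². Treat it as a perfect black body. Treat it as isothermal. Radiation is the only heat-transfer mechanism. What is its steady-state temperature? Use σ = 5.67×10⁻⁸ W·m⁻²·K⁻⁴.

At equilibrium, absorbed power = emitted power.
Absorbing cross-section = πr² = 1.638 m²; emitting surface = 4πr² = 6.551 m² (ratio 4).
S·A_cross = εσ·A_surf·T⁴  ⇒  T⁴ = S/(4σ).
T⁴ = 1.00·186/(4·5.67×10⁻⁸) = 8.201×10⁸ K⁴.
T = (8.201×10⁸)^(1/4).

T ≈ 169 K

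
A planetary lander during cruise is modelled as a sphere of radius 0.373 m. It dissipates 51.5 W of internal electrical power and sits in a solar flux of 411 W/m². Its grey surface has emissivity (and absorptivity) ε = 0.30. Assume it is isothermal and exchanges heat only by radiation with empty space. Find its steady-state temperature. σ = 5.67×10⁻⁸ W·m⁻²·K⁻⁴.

T ≈ 244 K

At steady state, absorbed solar power + internal power = radiated power.
Absorbed: α·S·A_cross = 0.30·411·0.4371 = 53.89 W (cross-section πr²).
Total input = 53.89 + 51.5 = 105.4 W.
Radiated: εσ·A_surf·T⁴ with A_surf = 4πr² = 1.748 m².
T⁴ = 105.4/(0.30·5.67×10⁻⁸·1.748) = 3.544×10⁹ K⁴.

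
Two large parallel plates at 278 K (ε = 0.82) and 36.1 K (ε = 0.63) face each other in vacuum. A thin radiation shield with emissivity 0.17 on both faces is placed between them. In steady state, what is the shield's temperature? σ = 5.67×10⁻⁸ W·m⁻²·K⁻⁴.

T_s ≈ 235 K

In steady state the net flux on the hot side equals that on the cold side.
σ(T₁⁴−T_s⁴)/D₁ = σ(T_s⁴−T₂⁴)/D₂, with D₁ = 1/ε₁+1/ε_s−1 = 6.102, D₂ = 1/ε_s+1/ε₂−1 = 6.470.
Solve for T_s⁴: T_s⁴ = (D₂·T₁⁴ + D₁·T₂⁴)/(D₁+D₂) = 3.075×10⁹ K⁴.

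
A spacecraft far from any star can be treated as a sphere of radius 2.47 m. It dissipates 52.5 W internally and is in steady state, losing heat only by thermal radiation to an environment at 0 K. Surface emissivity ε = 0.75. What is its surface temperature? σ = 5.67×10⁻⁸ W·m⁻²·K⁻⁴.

Steady state: internal power = radiated power, P = εσA T⁴.
Radiating area A = 4πr² = 76.67 m².
T⁴ = P/(εσA) = 52.5/(0.75·5.67×10⁻⁸·76.67) = 1.610×10⁷ K⁴.
T = (1.610×10⁷)^(1/4).

T ≈ 63.3 K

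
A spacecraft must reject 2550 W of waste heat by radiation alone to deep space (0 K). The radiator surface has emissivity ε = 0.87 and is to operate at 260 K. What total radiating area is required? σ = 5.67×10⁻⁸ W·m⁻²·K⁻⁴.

A ≈ 11.3 m²

P = εσA T⁴ ⇒ A = P/(εσT⁴).
T⁴ = 4.570×10⁹ K⁴.
A = 2550/(0.87 × 5.67×10⁻⁸ × 4.570×10⁹).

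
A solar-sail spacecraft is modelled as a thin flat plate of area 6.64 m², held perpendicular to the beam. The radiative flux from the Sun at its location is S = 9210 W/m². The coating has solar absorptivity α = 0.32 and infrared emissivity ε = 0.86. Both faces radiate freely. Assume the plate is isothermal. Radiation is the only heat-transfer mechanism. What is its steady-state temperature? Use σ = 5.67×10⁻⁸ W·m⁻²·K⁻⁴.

At equilibrium, absorbed power = emitted power.
Absorbing cross-section = A = 6.640 m²; emitting surface = 2A = 13.28 m² (ratio 2).
αS·A_cross = εσ·A_surf·T⁴  ⇒  T⁴ = αS/(ε·2σ).
T⁴ = 0.320·9210/(0.86·2·5.67×10⁻⁸) = 3.022×10¹⁰ K⁴.
T = (3.022×10¹⁰)^(1/4).

T ≈ 417 K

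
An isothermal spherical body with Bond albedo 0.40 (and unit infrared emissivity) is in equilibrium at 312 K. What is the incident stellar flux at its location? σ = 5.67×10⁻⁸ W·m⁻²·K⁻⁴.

(1−a)S·πr² = σ·4πr²·T⁴ ⇒ S = 4σT⁴/(1−a).
S = 4·5.67×10⁻⁸·9.476×10⁹/0.600.

S ≈ 3580 W/m²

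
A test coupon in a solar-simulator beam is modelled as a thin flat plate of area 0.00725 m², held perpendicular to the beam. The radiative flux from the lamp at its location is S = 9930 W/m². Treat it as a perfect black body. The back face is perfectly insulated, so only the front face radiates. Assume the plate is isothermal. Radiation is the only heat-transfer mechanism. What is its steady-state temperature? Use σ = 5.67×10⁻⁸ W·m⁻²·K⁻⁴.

At equilibrium, absorbed power = emitted power.
Absorbing cross-section = A = 0.007250 m²; emitting surface = A = 0.007250 m² (ratio 1).
S·A_cross = εσ·A_surf·T⁴  ⇒  T⁴ = S/(1σ).
T⁴ = 1.00·9930/(1·5.67×10⁻⁸) = 1.751×10¹¹ K⁴.
T = (1.751×10¹¹)^(1/4).

T ≈ 647 K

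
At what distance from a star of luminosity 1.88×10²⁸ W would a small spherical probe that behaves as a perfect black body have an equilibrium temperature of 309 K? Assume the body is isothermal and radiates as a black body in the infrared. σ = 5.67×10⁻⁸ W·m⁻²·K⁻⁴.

For an isothermal black-emitting sphere, (1−a)S·πr² = σ·4πr²·T⁴ ⇒ S = 4σT⁴/(1−a).
S = 4·5.67×10⁻⁸·(309)⁴/1.00 = 2068 W/m².
Flux falls as S = L/(4πd²), so d = √(L/(4πS)) = √(1.88×10²⁸/(4π·2068)).

d ≈ 8.51×10¹¹ m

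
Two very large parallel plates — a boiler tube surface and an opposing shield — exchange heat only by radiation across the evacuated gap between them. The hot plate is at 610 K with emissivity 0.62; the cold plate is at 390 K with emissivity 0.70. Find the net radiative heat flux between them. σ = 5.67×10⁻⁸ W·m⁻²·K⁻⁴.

q ≈ 3200 W/m²

For two infinite grey parallel plates, q = σ(T₁⁴ − T₂⁴)/(1/ε₁ + 1/ε₂ − 1).
T₁⁴ − T₂⁴ = 1.385×10¹¹ − 2.313×10¹⁰ = 1.153×10¹¹ K⁴.
1/ε₁ + 1/ε₂ − 1 = 1.613 + 1.429 − 1 = 2.041.
q = 5.67×10⁻⁸ × 1.153×10¹¹ / 2.041.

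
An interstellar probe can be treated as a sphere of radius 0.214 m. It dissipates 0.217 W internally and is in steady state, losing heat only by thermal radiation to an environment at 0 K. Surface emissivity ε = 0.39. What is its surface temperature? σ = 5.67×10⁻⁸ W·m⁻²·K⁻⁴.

Steady state: internal power = radiated power, P = εσA T⁴.
Radiating area A = 4πr² = 0.5755 m².
T⁴ = P/(εσA) = 0.217/(0.39·5.67×10⁻⁸·0.5755) = 1.705×10⁷ K⁴.
T = (1.705×10⁷)^(1/4).

T ≈ 64.3 K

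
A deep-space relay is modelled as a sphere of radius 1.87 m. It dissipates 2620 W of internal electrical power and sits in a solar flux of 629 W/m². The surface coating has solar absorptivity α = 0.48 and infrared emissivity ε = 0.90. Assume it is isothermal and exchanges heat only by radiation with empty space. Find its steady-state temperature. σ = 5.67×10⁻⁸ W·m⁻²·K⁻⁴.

T ≈ 227 K

At steady state, absorbed solar power + internal power = radiated power.
Absorbed: α·S·A_cross = 0.48·629·10.99 = 3317 W (cross-section πr²).
Total input = 3317 + 2620 = 5937 W.
Radiated: εσ·A_surf·T⁴ with A_surf = 4πr² = 43.94 m².
T⁴ = 5937/(0.90·5.67×10⁻⁸·43.94) = 2.648×10⁹ K⁴.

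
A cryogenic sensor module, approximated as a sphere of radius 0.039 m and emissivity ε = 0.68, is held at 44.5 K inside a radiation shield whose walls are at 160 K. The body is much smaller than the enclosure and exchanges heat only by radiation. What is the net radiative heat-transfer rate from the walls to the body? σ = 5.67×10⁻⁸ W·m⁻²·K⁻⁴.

P_net ≈ 0.480 W

For a small grey body in a large enclosure: P_net = εσA(T_body⁴ − T_wall⁴).
A = 4πr² = 0.01911 m²; T_body⁴ − T_wall⁴ = 3.921×10⁶ − 6.554×10⁸ = -6.514×10⁸ K⁴.
|P_net| = 0.68·5.67×10⁻⁸·0.01911·6.514×10⁸.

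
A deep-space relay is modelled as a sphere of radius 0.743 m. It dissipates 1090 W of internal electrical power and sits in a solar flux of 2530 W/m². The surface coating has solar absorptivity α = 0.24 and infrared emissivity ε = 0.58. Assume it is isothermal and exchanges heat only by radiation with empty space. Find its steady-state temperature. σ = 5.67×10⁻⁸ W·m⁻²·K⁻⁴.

At steady state, absorbed solar power + internal power = radiated power.
Absorbed: α·S·A_cross = 0.24·2530·1.734 = 1053 W (cross-section πr²).
Total input = 1053 + 1090 = 2143 W.
Radiated: εσ·A_surf·T⁴ with A_surf = 4πr² = 6.937 m².
T⁴ = 2143/(0.58·5.67×10⁻⁸·6.937) = 9.394×10⁹ K⁴.

T ≈ 311 K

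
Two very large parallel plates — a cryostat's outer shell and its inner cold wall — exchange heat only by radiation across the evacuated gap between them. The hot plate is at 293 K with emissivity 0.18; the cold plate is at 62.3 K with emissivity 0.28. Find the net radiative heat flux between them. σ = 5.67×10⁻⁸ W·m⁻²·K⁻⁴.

For two infinite grey parallel plates, q = σ(T₁⁴ − T₂⁴)/(1/ε₁ + 1/ε₂ − 1).
T₁⁴ − T₂⁴ = 7.370×10⁹ − 1.506×10⁷ = 7.355×10⁹ K⁴.
1/ε₁ + 1/ε₂ − 1 = 5.556 + 3.571 − 1 = 8.127.
q = 5.67×10⁻⁸ × 7.355×10⁹ / 8.127.

q ≈ 51.3 W/m²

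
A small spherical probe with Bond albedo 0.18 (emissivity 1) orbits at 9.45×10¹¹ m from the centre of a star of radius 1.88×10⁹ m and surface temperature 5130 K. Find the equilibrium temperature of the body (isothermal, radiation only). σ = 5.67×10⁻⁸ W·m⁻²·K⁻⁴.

T ≈ 154 K

The star's surface emits σT_*⁴; at distance d the flux is S = σT_*⁴(R_*/d)².
S = 5.67×10⁻⁸·(5130)⁴·(1.88×10⁹/9.45×10¹¹)² = 155.4 W/m².
For an isothermal sphere T⁴ = (1−a)S/(4σ) = 5.619×10⁸ K⁴.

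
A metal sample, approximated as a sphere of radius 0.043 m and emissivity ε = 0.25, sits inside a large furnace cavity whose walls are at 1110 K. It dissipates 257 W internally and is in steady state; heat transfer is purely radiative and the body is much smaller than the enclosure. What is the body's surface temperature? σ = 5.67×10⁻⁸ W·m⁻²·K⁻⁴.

T ≈ 1230 K

For a small grey body in a large enclosure, net radiated power = εσA(T⁴ − T_w⁴).
Steady state: P = εσA(T⁴ − T_w⁴) with A = 4πr² = 0.02324 m².
T⁴ = P/(εσA) + T_w⁴ = 257/(0.25·5.67×10⁻⁸·0.02324) + (1110)⁴
    = 7.803×10¹¹ + 1.518×10¹² = 2.298×10¹² K⁴.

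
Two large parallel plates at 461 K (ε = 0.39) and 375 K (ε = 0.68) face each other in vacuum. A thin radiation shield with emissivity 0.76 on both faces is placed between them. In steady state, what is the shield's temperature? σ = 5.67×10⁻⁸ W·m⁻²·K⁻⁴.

T_s ≈ 414 K

In steady state the net flux on the hot side equals that on the cold side.
σ(T₁⁴−T_s⁴)/D₁ = σ(T_s⁴−T₂⁴)/D₂, with D₁ = 1/ε₁+1/ε_s−1 = 2.880, D₂ = 1/ε_s+1/ε₂−1 = 1.786.
Solve for T_s⁴: T_s⁴ = (D₂·T₁⁴ + D₁·T₂⁴)/(D₁+D₂) = 2.950×10¹⁰ K⁴.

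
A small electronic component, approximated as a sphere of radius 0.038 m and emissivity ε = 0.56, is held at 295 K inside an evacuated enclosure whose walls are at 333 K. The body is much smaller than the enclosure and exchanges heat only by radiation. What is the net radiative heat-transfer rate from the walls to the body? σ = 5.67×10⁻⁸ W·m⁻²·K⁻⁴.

For a small grey body in a large enclosure: P_net = εσA(T_body⁴ − T_wall⁴).
A = 4πr² = 0.01815 m²; T_body⁴ − T_wall⁴ = 7.573×10⁹ − 1.230×10¹⁰ = -4.723×10⁹ K⁴.
|P_net| = 0.56·5.67×10⁻⁸·0.01815·4.723×10⁹.

P_net ≈ 2.72 W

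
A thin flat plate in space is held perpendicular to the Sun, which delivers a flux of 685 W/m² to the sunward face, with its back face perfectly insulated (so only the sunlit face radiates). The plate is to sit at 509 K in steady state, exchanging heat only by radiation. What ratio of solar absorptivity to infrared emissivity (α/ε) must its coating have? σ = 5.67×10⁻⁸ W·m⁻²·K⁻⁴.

α/ε ≈ 5.56

Balance: αS·A = εσ·1A·T⁴ ⇒ α/ε = σT⁴/S.
α/ε = 5.67×10⁻⁸·(509)⁴/685 = 5.67×10⁻⁸·6.712×10¹⁰/685.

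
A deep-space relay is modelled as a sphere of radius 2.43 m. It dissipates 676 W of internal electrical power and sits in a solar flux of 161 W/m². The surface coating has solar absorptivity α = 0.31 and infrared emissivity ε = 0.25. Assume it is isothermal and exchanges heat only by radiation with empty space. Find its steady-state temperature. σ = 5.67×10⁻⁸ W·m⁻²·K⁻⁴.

T ≈ 198 K

At steady state, absorbed solar power + internal power = radiated power.
Absorbed: α·S·A_cross = 0.31·161·18.55 = 925.9 W (cross-section πr²).
Total input = 925.9 + 676 = 1602 W.
Radiated: εσ·A_surf·T⁴ with A_surf = 4πr² = 74.20 m².
T⁴ = 1602/(0.25·5.67×10⁻⁸·74.20) = 1.523×10⁹ K⁴.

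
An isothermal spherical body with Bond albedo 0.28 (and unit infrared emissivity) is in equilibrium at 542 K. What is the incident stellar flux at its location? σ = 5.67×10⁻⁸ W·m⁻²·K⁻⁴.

(1−a)S·πr² = σ·4πr²·T⁴ ⇒ S = 4σT⁴/(1−a).
S = 4·5.67×10⁻⁸·8.630×10¹⁰/0.720.

S ≈ 27200 W/m²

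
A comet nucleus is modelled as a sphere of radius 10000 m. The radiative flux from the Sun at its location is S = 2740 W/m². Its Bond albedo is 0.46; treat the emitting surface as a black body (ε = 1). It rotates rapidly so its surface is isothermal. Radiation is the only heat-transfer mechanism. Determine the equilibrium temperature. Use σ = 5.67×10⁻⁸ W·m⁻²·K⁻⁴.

T ≈ 284 K

At equilibrium, absorbed power = emitted power.
Absorbing cross-section = πr² = 3.142×10⁸ m²; emitting surface = 4πr² = 1.257×10⁹ m² (ratio 4).
(1−a)S·A_cross = εσ·A_surf·T⁴  ⇒  T⁴ = (1−a)S/(4σ).
T⁴ = 0.540·2740/(4·5.67×10⁻⁸) = 6.524×10⁹ K⁴.
T = (6.524×10⁹)^(1/4).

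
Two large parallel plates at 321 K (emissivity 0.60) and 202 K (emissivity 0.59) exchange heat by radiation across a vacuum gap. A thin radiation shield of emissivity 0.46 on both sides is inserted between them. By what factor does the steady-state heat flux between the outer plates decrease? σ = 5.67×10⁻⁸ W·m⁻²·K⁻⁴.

Without shield: q₀ = σΔ(T⁴)/(1/ε₁+1/ε₂−1) with denominator 2.362.
With shield the two gaps are in series; the resistances add: (1/ε₁+1/ε_s−1)+(1/ε_s+1/ε₂−1) = 2.841+2.869 = 5.709.
Heat-flux ratio q₀/q = 5.709/2.362.

factor ≈ 2.42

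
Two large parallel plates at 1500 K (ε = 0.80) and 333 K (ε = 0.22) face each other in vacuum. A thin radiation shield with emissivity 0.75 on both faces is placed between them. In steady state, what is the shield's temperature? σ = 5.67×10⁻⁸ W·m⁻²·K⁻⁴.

In steady state the net flux on the hot side equals that on the cold side.
σ(T₁⁴−T_s⁴)/D₁ = σ(T_s⁴−T₂⁴)/D₂, with D₁ = 1/ε₁+1/ε_s−1 = 1.583, D₂ = 1/ε_s+1/ε₂−1 = 4.879.
Solve for T_s⁴: T_s⁴ = (D₂·T₁⁴ + D₁·T₂⁴)/(D₁+D₂) = 3.825×10¹² K⁴.

T_s ≈ 1400 K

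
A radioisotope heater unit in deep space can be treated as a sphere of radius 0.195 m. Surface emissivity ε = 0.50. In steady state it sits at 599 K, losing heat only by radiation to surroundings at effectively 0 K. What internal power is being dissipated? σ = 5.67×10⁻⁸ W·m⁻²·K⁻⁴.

P ≈ 1740 W

Steady state: P = εσA T⁴.
A = 4πr² = 0.4778 m²; T⁴ = (599)⁴ = 1.287×10¹¹ K⁴.
P = 0.50 × 5.67×10⁻⁸ × 0.4778 × 1.287×10¹¹.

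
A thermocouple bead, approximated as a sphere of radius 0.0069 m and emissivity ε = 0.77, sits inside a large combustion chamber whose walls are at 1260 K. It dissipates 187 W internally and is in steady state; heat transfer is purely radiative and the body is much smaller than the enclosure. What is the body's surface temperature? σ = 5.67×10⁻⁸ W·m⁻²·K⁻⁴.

For a small grey body in a large enclosure, net radiated power = εσA(T⁴ − T_w⁴).
Steady state: P = εσA(T⁴ − T_w⁴) with A = 4πr² = 5.983×10⁻⁴ m².
T⁴ = P/(εσA) + T_w⁴ = 187/(0.77·5.67×10⁻⁸·5.983×10⁻⁴) + (1260)⁴
    = 7.159×10¹² + 2.520×10¹² = 9.680×10¹² K⁴.

T ≈ 1760 K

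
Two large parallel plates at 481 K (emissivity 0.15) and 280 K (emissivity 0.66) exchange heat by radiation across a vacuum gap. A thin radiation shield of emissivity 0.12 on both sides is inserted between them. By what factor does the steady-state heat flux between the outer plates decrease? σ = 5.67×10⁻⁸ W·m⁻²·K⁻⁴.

Without shield: q₀ = σΔ(T⁴)/(1/ε₁+1/ε₂−1) with denominator 7.182.
With shield the two gaps are in series; the resistances add: (1/ε₁+1/ε_s−1)+(1/ε_s+1/ε₂−1) = 14.00+8.848 = 22.85.
Heat-flux ratio q₀/q = 22.85/7.182.

factor ≈ 3.18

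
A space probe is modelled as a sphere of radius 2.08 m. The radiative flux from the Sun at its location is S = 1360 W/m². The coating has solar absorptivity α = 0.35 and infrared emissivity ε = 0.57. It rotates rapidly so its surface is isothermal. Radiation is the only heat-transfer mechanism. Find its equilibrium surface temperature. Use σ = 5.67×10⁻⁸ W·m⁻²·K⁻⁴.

At equilibrium, absorbed power = emitted power.
Absorbing cross-section = πr² = 13.59 m²; emitting surface = 4πr² = 54.37 m² (ratio 4).
αS·A_cross = εσ·A_surf·T⁴  ⇒  T⁴ = αS/(ε·4σ).
T⁴ = 0.350·1360/(0.57·4·5.67×10⁻⁸) = 3.682×10⁹ K⁴.
T = (3.682×10⁹)^(1/4).

T ≈ 246 K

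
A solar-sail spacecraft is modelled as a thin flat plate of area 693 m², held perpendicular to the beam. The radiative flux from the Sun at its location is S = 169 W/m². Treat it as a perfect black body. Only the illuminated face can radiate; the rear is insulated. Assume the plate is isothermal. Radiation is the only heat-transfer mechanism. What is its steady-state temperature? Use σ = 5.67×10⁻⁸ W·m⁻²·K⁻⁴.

T ≈ 234 K

At equilibrium, absorbed power = emitted power.
Absorbing cross-section = A = 693.0 m²; emitting surface = A = 693.0 m² (ratio 1).
S·A_cross = εσ·A_surf·T⁴  ⇒  T⁴ = S/(1σ).
T⁴ = 1.00·169/(1·5.67×10⁻⁸) = 2.981×10⁹ K⁴.
T = (2.981×10⁹)^(1/4).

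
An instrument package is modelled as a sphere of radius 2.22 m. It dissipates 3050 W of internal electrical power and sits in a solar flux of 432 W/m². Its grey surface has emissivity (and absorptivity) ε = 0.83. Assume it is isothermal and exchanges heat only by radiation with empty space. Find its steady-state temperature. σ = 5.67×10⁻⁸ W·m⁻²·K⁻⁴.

T ≈ 233 K

At steady state, absorbed solar power + internal power = radiated power.
Absorbed: α·S·A_cross = 0.83·432·15.48 = 5552 W (cross-section πr²).
Total input = 5552 + 3050 = 8602 W.
Radiated: εσ·A_surf·T⁴ with A_surf = 4πr² = 61.93 m².
T⁴ = 8602/(0.83·5.67×10⁻⁸·61.93) = 2.951×10⁹ K⁴.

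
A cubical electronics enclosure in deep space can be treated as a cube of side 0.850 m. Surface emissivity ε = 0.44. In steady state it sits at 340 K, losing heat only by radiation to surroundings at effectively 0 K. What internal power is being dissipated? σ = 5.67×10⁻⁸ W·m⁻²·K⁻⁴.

P ≈ 1450 W

Steady state: P = εσA T⁴.
A = 6L² = 4.335 m²; T⁴ = (340)⁴ = 1.336×10¹⁰ K⁴.
P = 0.44 × 5.67×10⁻⁸ × 4.335 × 1.336×10¹⁰.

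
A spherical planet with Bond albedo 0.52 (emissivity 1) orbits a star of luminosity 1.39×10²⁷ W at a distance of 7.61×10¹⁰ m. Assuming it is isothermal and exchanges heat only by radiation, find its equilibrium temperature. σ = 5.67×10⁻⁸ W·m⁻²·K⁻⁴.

T ≈ 448 K

First find the stellar flux at distance d: S = L/(4πd²) = 1.39×10²⁷/(4π·(7.61×10¹⁰)²) = 19100 W/m².
For an isothermal sphere, absorbed (1−a)S·πr² = emitted σ·4πr²·T⁴, so T⁴ = (1−a)S/(4σ).
T⁴ = 0.480·19100/(4·5.67×10⁻⁸) = 4.042×10¹⁰ K⁴.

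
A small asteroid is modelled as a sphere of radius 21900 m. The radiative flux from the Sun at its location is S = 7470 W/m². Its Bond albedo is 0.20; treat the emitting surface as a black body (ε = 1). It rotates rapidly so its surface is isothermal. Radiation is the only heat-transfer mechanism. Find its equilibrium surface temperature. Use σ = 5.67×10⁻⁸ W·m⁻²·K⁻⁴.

At equilibrium, absorbed power = emitted power.
Absorbing cross-section = πr² = 1.507×10⁹ m²; emitting surface = 4πr² = 6.027×10⁹ m² (ratio 4).
(1−a)S·A_cross = εσ·A_surf·T⁴  ⇒  T⁴ = (1−a)S/(4σ).
T⁴ = 0.800·7470/(4·5.67×10⁻⁸) = 2.635×10¹⁰ K⁴.
T = (2.635×10¹⁰)^(1/4).

T ≈ 403 K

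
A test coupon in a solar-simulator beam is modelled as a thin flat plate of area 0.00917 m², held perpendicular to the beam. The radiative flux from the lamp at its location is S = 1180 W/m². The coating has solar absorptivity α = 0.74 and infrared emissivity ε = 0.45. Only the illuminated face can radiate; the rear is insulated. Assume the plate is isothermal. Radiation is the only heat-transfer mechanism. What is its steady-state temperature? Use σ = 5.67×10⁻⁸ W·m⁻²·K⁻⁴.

At equilibrium, absorbed power = emitted power.
Absorbing cross-section = A = 0.009170 m²; emitting surface = A = 0.009170 m² (ratio 1).
αS·A_cross = εσ·A_surf·T⁴  ⇒  T⁴ = αS/(ε·1σ).
T⁴ = 0.740·1180/(0.45·1·5.67×10⁻⁸) = 3.422×10¹⁰ K⁴.
T = (3.422×10¹⁰)^(1/4).

T ≈ 430 K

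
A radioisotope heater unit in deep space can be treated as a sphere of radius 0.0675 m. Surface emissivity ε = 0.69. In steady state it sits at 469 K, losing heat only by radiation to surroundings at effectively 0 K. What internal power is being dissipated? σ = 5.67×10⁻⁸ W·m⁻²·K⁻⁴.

Steady state: P = εσA T⁴.
A = 4πr² = 0.05726 m²; T⁴ = (469)⁴ = 4.838×10¹⁰ K⁴.
P = 0.69 × 5.67×10⁻⁸ × 0.05726 × 4.838×10¹⁰.

P ≈ 108 W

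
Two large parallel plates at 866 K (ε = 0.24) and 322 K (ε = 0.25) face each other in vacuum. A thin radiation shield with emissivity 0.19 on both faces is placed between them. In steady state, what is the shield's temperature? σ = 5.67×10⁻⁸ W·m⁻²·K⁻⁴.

T_s ≈ 730 K

In steady state the net flux on the hot side equals that on the cold side.
σ(T₁⁴−T_s⁴)/D₁ = σ(T_s⁴−T₂⁴)/D₂, with D₁ = 1/ε₁+1/ε_s−1 = 8.430, D₂ = 1/ε_s+1/ε₂−1 = 8.263.
Solve for T_s⁴: T_s⁴ = (D₂·T₁⁴ + D₁·T₂⁴)/(D₁+D₂) = 2.838×10¹¹ K⁴.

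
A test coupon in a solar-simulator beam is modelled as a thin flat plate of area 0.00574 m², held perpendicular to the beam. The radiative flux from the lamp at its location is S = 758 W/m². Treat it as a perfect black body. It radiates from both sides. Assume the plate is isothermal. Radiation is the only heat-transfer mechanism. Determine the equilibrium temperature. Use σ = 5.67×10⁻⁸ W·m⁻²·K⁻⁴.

T ≈ 286 K

At equilibrium, absorbed power = emitted power.
Absorbing cross-section = A = 0.005740 m²; emitting surface = 2A = 0.01148 m² (ratio 2).
S·A_cross = εσ·A_surf·T⁴  ⇒  T⁴ = S/(2σ).
T⁴ = 1.00·758/(2·5.67×10⁻⁸) = 6.684×10⁹ K⁴.
T = (6.684×10⁹)^(1/4).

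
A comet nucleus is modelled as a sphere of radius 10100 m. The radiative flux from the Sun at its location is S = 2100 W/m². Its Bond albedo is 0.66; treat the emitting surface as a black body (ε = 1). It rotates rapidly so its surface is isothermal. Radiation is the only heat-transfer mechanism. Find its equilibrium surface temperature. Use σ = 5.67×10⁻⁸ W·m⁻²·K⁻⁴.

At equilibrium, absorbed power = emitted power.
Absorbing cross-section = πr² = 3.205×10⁸ m²; emitting surface = 4πr² = 1.282×10⁹ m² (ratio 4).
(1−a)S·A_cross = εσ·A_surf·T⁴  ⇒  T⁴ = (1−a)S/(4σ).
T⁴ = 0.340·2100/(4·5.67×10⁻⁸) = 3.148×10⁹ K⁴.
T = (3.148×10⁹)^(1/4).

T ≈ 237 K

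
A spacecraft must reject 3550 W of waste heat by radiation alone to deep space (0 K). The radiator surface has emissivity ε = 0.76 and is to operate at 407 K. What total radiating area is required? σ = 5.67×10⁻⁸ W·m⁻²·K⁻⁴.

A ≈ 3.00 m²

P = εσA T⁴ ⇒ A = P/(εσT⁴).
T⁴ = 2.744×10¹⁰ K⁴.
A = 3550/(0.76 × 5.67×10⁻⁸ × 2.744×10¹⁰).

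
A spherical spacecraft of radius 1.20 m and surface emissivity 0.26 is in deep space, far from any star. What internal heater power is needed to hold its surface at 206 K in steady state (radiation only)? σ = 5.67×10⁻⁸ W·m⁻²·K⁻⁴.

P ≈ 480 W

P = εσ·4πr²·T⁴.
4πr² = 18.10 m²; T⁴ = 1.801×10⁹ K⁴.
P = 0.26·5.67×10⁻⁸·18.10·1.801×10⁹.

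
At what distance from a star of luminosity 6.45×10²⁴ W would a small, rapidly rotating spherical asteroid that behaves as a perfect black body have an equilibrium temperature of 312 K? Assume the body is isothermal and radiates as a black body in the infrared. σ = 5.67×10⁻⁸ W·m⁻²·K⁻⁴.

d ≈ 1.55×10¹⁰ m

For an isothermal black-emitting sphere, (1−a)S·πr² = σ·4πr²·T⁴ ⇒ S = 4σT⁴/(1−a).
S = 4·5.67×10⁻⁸·(312)⁴/1.00 = 2149 W/m².
Flux falls as S = L/(4πd²), so d = √(L/(4πS)) = √(6.45×10²⁴/(4π·2149)).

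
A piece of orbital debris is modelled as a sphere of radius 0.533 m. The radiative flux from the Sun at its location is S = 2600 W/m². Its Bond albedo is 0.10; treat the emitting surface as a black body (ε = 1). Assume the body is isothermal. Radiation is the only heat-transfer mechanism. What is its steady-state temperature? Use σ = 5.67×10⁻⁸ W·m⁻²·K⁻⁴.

T ≈ 319 K

At equilibrium, absorbed power = emitted power.
Absorbing cross-section = πr² = 0.8925 m²; emitting surface = 4πr² = 3.570 m² (ratio 4).
(1−a)S·A_cross = εσ·A_surf·T⁴  ⇒  T⁴ = (1−a)S/(4σ).
T⁴ = 0.900·2600/(4·5.67×10⁻⁸) = 1.032×10¹⁰ K⁴.
T = (1.032×10¹⁰)^(1/4).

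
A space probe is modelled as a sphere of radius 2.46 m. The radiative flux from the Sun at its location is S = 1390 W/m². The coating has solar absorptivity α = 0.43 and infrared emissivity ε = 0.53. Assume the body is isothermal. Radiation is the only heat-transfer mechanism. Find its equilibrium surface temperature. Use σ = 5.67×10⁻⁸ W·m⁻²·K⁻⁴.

At equilibrium, absorbed power = emitted power.
Absorbing cross-section = πr² = 19.01 m²; emitting surface = 4πr² = 76.05 m² (ratio 4).
αS·A_cross = εσ·A_surf·T⁴  ⇒  T⁴ = αS/(ε·4σ).
T⁴ = 0.430·1390/(0.53·4·5.67×10⁻⁸) = 4.972×10⁹ K⁴.
T = (4.972×10⁹)^(1/4).

T ≈ 266 K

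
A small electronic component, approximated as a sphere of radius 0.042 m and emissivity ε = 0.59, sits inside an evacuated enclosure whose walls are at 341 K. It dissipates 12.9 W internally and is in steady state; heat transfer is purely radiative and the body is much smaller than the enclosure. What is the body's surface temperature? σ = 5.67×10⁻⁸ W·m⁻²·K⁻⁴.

T ≈ 419 K

For a small grey body in a large enclosure, net radiated power = εσA(T⁴ − T_w⁴).
Steady state: P = εσA(T⁴ − T_w⁴) with A = 4πr² = 0.02217 m².
T⁴ = P/(εσA) + T_w⁴ = 12.9/(0.59·5.67×10⁻⁸·0.02217) + (341)⁴
    = 1.740×10¹⁰ + 1.352×10¹⁰ = 3.092×10¹⁰ K⁴.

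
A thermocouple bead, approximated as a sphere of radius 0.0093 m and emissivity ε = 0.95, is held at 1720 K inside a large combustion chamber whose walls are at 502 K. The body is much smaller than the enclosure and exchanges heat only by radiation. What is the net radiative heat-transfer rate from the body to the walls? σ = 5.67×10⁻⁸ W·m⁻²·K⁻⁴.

For a small grey body in a large enclosure: P_net = εσA(T_body⁴ − T_wall⁴).
A = 4πr² = 0.001087 m²; T_body⁴ − T_wall⁴ = 8.752×10¹² − 6.351×10¹⁰ = 8.689×10¹² K⁴.
|P_net| = 0.95·5.67×10⁻⁸·0.001087·8.689×10¹².

P_net ≈ 509 W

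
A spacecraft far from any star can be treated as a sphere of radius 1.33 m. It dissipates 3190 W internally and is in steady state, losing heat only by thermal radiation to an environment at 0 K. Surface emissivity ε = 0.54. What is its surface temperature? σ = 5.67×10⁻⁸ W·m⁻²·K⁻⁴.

Steady state: internal power = radiated power, P = εσA T⁴.
Radiating area A = 4πr² = 22.23 m².
T⁴ = P/(εσA) = 3190/(0.54·5.67×10⁻⁸·22.23) = 4.687×10⁹ K⁴.
T = (4.687×10⁹)^(1/4).

T ≈ 262 K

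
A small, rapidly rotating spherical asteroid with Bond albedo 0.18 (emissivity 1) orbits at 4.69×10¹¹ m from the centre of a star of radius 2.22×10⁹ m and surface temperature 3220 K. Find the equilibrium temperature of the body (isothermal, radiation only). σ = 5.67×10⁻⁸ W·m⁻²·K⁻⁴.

T ≈ 149 K

The star's surface emits σT_*⁴; at distance d the flux is S = σT_*⁴(R_*/d)².
S = 5.67×10⁻⁸·(3220)⁴·(2.22×10⁹/4.69×10¹¹)² = 136.6 W/m².
For an isothermal sphere T⁴ = (1−a)S/(4σ) = 4.938×10⁸ K⁴.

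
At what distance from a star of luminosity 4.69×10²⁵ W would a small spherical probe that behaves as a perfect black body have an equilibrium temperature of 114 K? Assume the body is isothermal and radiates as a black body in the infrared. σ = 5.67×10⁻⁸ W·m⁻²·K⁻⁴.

For an isothermal black-emitting sphere, (1−a)S·πr² = σ·4πr²·T⁴ ⇒ S = 4σT⁴/(1−a).
S = 4·5.67×10⁻⁸·(114)⁴/1.00 = 38.31 W/m².
Flux falls as S = L/(4πd²), so d = √(L/(4πS)) = √(4.69×10²⁵/(4π·38.31)).

d ≈ 3.12×10¹¹ m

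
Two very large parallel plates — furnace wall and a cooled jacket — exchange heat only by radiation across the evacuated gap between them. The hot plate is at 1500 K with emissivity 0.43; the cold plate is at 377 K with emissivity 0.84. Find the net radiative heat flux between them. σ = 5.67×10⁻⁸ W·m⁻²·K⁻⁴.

For two infinite grey parallel plates, q = σ(T₁⁴ − T₂⁴)/(1/ε₁ + 1/ε₂ − 1).
T₁⁴ − T₂⁴ = 5.062×10¹² − 2.020×10¹⁰ = 5.042×10¹² K⁴.
1/ε₁ + 1/ε₂ − 1 = 2.326 + 1.190 − 1 = 2.516.
q = 5.67×10⁻⁸ × 5.042×10¹² / 2.516.

q ≈ 1.14×10⁵ W/m²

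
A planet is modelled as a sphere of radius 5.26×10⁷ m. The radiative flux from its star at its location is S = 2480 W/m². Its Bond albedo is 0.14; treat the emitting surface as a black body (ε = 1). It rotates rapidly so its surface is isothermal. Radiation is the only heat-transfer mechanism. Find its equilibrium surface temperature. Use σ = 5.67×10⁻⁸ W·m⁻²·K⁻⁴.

T ≈ 311 K

At equilibrium, absorbed power = emitted power.
Absorbing cross-section = πr² = 8.692×10¹⁵ m²; emitting surface = 4πr² = 3.477×10¹⁶ m² (ratio 4).
(1−a)S·A_cross = εσ·A_surf·T⁴  ⇒  T⁴ = (1−a)S/(4σ).
T⁴ = 0.860·2480/(4·5.67×10⁻⁸) = 9.404×10⁹ K⁴.
T = (9.404×10⁹)^(1/4).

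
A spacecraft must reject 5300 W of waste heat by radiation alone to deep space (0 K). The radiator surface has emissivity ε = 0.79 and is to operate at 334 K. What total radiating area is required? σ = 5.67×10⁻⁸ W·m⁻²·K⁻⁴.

A ≈ 9.51 m²

P = εσA T⁴ ⇒ A = P/(εσT⁴).
T⁴ = 1.244×10¹⁰ K⁴.
A = 5300/(0.79 × 5.67×10⁻⁸ × 1.244×10¹⁰).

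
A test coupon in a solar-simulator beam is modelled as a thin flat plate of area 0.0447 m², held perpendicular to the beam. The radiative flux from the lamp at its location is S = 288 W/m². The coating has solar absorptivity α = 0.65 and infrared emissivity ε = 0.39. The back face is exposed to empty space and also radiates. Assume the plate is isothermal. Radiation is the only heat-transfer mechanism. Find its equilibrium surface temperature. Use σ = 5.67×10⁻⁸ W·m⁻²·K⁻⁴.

T ≈ 255 K

At equilibrium, absorbed power = emitted power.
Absorbing cross-section = A = 0.04470 m²; emitting surface = 2A = 0.08940 m² (ratio 2).
αS·A_cross = εσ·A_surf·T⁴  ⇒  T⁴ = αS/(ε·2σ).
T⁴ = 0.650·288/(0.39·2·5.67×10⁻⁸) = 4.233×10⁹ K⁴.
T = (4.233×10⁹)^(1/4).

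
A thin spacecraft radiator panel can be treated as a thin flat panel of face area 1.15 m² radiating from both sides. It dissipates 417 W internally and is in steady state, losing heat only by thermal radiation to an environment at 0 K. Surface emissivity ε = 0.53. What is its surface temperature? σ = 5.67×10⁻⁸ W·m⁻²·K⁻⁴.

T ≈ 279 K

Steady state: internal power = radiated power, P = εσA T⁴.
Radiating area A = 2·1.15 = 2.300 m².
T⁴ = P/(εσA) = 417/(0.53·5.67×10⁻⁸·2.300) = 6.033×10⁹ K⁴.
T = (6.033×10⁹)^(1/4).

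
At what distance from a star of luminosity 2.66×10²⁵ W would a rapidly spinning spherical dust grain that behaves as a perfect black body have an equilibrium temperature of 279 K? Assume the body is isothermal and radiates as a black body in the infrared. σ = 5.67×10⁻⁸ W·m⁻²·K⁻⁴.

For an isothermal black-emitting sphere, (1−a)S·πr² = σ·4πr²·T⁴ ⇒ S = 4σT⁴/(1−a).
S = 4·5.67×10⁻⁸·(279)⁴/1.00 = 1374 W/m².
Flux falls as S = L/(4πd²), so d = √(L/(4πS)) = √(2.66×10²⁵/(4π·1374)).

d ≈ 3.92×10¹⁰ m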